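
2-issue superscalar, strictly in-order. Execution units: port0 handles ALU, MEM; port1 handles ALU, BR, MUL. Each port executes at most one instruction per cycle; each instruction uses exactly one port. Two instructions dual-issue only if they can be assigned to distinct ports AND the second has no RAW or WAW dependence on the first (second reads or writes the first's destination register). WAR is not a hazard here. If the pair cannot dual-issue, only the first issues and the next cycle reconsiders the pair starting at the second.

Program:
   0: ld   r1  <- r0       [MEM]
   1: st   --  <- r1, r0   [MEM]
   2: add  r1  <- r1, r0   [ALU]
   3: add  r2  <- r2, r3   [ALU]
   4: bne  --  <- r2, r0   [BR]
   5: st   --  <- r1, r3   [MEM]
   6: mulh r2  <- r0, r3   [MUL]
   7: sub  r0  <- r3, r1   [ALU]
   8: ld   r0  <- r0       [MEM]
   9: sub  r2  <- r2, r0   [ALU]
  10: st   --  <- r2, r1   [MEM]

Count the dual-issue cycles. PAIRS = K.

c0: i0 ld.MEM  no-port MEM/MEM
c1: i1,i2 st.MEM+add.ALU  2-wide
c2: i3 add.ALU  RAW r2
c3: i4,i5 bne.BR+st.MEM  2-wide
c4: i6,i7 mulh.MUL+sub.ALU  2-wide
c5: i8 ld.MEM  RAW r0
c6: i9 sub.ALU  RAW r2
c7: i10 st.MEM  tail

PAIRS = 3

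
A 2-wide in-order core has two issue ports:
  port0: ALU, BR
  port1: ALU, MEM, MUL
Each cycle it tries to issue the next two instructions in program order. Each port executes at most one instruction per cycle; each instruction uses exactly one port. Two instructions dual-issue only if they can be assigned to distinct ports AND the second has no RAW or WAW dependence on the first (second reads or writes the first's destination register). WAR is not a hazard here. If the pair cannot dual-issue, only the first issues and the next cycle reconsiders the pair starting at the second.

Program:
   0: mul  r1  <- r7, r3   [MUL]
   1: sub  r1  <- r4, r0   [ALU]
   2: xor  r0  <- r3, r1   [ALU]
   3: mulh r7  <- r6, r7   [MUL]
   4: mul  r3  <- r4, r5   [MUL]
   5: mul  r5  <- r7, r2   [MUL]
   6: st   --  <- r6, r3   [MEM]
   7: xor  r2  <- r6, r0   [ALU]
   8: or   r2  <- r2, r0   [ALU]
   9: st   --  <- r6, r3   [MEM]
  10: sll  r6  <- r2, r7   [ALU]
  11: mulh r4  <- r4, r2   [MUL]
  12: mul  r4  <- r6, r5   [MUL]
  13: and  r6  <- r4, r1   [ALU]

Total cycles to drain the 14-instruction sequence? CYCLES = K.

c0: i0 mul.MUL  WAW r1
c1: i1 sub.ALU  RAW r1
c2: i2+i3 xor.ALU/mulh.MUL  pair
c3: i4 mul.MUL  no-port MUL/MUL
c4: i5 mul.MUL  no-port MUL/MEM
c5: i6+i7 st.MEM/xor.ALU  pair
c6: i8+i9 or.ALU/st.MEM  pair
c7: i10+i11 sll.ALU/mulh.MUL  pair
c8: i12 mul.MUL  RAW r4
c9: i13 and.ALU  tail

CYCLES = 10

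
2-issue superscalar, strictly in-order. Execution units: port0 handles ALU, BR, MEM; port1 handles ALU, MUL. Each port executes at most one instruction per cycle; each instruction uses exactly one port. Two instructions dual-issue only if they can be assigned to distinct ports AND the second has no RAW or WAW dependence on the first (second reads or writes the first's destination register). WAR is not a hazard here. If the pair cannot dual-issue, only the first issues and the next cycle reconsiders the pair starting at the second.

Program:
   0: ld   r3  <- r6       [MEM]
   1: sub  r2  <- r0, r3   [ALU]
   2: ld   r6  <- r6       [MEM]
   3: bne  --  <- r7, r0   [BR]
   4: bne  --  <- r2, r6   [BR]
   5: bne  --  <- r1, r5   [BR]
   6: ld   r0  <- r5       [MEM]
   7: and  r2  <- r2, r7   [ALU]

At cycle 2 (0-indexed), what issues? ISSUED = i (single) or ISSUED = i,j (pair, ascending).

ISSUED = 3

c0: i0 ld  RAW r3
c1: i1,i2 sub/ld  pair
c2: i3 bne  no-port BR/BR
c3: i4 bne  no-port BR/BR
c4: i5 bne  no-port BR/MEM
c5: i6,i7 ld/and  pair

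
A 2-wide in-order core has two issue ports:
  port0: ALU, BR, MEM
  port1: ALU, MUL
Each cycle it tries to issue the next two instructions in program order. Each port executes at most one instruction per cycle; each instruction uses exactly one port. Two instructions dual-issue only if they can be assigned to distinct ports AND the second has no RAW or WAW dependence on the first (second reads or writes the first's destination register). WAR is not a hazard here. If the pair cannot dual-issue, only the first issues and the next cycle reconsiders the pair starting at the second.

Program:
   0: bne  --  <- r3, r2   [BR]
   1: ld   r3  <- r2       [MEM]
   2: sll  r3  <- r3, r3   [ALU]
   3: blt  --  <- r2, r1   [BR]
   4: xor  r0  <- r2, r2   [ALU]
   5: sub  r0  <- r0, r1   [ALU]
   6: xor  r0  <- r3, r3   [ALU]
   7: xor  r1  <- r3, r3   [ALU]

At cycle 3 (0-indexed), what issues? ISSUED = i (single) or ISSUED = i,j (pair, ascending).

c0: i0 bne  no-port BR/MEM
c1: i1 ld  RAW+WAW r3
c2: i2+i3 sll;blt  dual
c3: i4 xor  RAW+WAW r0
c4: i5 sub  WAW r0
c5: i6+i7 xor;xor  dual

ISSUED = 4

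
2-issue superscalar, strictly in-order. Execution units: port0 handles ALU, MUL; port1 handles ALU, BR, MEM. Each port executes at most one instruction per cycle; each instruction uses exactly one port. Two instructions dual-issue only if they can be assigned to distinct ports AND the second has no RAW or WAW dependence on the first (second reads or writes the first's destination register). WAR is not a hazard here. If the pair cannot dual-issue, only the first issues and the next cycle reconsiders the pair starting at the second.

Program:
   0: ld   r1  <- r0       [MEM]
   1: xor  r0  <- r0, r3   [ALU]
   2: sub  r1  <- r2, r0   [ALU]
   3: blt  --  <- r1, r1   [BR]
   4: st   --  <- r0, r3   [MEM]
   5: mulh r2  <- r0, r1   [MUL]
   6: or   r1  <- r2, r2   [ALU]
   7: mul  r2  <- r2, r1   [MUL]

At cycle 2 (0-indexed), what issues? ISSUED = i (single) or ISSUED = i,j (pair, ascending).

ISSUED = 3

[0] i0+i1  ld.MEM xor.ALU  -- pair
[1] i2  sub.ALU  -- RAW r1
[2] i3  blt.BR  -- no-port BR/MEM
[3] i4+i5  st.MEM mulh.MUL  -- pair
[4] i6  or.ALU  -- RAW r1
[5] i7  mul.MUL  -- tail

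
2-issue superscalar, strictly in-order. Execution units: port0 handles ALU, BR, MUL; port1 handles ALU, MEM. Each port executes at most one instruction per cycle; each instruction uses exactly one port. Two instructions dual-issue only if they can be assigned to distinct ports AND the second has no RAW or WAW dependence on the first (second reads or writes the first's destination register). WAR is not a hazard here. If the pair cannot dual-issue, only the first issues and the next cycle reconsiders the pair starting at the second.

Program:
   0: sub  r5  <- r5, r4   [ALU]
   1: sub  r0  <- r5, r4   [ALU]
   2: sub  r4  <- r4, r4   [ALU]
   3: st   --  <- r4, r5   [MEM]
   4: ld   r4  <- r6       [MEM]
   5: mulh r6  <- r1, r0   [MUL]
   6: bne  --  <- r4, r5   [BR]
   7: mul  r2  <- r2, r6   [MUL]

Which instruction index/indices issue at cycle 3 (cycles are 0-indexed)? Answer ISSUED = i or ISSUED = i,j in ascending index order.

ISSUED = 4,5

0. sub @i0  | RAW r5
1. sub/sub @i1/i2  | dual
2. st @i3  | no-port MEM/MEM
3. ld/mulh @i4/i5  | dual
4. bne @i6  | no-port BR/MUL
5. mul @i7  | tail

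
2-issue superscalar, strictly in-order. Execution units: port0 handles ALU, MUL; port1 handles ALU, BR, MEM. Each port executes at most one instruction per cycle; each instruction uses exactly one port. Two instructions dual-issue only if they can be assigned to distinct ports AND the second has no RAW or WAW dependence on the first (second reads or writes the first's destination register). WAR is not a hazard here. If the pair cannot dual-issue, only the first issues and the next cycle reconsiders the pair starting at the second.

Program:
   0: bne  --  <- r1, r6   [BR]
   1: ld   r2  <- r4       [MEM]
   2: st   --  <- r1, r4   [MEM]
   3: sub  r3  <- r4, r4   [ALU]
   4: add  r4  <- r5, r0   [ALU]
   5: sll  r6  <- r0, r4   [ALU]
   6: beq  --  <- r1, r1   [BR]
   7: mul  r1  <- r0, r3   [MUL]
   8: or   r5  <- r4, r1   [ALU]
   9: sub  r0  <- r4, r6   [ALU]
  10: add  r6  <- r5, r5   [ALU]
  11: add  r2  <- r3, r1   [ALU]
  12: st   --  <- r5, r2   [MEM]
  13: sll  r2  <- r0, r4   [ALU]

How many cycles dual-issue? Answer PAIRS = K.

PAIRS = 5

t=0 i0:bne.BR ; no-port BR/MEM
t=1 i1:ld.MEM ; no-port MEM/MEM
t=2 i2&i3:st.MEM;sub.ALU ; dual
t=3 i4:add.ALU ; RAW r4
t=4 i5&i6:sll.ALU;beq.BR ; dual
t=5 i7:mul.MUL ; RAW r1
t=6 i8&i9:or.ALU;sub.ALU ; dual
t=7 i10&i11:add.ALU;add.ALU ; dual
t=8 i12&i13:st.MEM;sll.ALU ; dual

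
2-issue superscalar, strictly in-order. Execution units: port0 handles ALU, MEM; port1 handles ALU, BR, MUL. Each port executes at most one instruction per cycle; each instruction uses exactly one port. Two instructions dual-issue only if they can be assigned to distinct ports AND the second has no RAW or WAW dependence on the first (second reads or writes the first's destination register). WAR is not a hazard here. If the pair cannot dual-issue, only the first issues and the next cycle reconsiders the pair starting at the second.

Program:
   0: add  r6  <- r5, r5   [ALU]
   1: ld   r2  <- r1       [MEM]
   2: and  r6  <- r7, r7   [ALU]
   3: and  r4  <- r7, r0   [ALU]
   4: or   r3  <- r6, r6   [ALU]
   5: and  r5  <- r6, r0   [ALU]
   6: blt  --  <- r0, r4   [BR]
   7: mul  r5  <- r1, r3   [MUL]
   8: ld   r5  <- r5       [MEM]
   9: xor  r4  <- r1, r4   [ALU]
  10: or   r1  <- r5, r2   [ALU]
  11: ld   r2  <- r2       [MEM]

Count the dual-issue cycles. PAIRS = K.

t=0 i0&i1:add.ALU+ld.MEM ; dual
t=1 i2&i3:and.ALU+and.ALU ; dual
t=2 i4&i5:or.ALU+and.ALU ; dual
t=3 i6:blt.BR ; no-port BR/MUL
t=4 i7:mul.MUL ; RAW+WAW r5
t=5 i8&i9:ld.MEM+xor.ALU ; dual
t=6 i10&i11:or.ALU+ld.MEM ; dual

PAIRS = 5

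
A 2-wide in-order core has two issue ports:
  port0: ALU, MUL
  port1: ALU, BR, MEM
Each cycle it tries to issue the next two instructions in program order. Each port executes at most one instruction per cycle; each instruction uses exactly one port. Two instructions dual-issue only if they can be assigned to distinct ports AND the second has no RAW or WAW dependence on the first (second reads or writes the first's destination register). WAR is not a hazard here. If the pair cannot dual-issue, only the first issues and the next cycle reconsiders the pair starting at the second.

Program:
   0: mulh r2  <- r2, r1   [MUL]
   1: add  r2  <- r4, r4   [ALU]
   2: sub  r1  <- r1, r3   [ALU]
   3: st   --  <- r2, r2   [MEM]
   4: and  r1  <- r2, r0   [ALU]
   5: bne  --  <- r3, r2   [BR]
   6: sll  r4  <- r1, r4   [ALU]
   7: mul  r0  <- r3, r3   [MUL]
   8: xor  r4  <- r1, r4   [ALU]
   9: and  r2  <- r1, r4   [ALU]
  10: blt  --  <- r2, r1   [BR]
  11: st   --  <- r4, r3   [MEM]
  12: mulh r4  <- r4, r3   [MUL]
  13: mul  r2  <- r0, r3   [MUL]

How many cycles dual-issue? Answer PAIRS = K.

0. mulh.MUL @i0  | WAW r2
1. add.ALU+sub.ALU @i1+i2  | dual
2. st.MEM+and.ALU @i3+i4  | dual
3. bne.BR+sll.ALU @i5+i6  | dual
4. mul.MUL+xor.ALU @i7+i8  | dual
5. and.ALU @i9  | RAW r2
6. blt.BR @i10  | no-port BR/MEM
7. st.MEM+mulh.MUL @i11+i12  | dual
8. mul.MUL @i13  | tail

PAIRS = 5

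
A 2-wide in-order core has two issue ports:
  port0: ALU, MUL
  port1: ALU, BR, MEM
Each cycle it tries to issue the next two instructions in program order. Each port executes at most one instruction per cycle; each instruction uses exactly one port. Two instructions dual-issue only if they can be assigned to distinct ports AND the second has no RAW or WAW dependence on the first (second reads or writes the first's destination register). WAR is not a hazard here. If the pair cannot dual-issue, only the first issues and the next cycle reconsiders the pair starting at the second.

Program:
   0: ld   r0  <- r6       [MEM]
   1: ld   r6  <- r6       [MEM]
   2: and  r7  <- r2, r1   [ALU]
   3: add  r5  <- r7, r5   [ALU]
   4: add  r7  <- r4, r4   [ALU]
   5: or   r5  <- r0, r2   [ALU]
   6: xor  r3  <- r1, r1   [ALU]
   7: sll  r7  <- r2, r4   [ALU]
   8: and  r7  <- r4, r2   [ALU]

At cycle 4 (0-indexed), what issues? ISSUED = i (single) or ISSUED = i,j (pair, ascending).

ISSUED = 7

0. ld.MEM @i0  | no-port MEM/MEM
1. ld.MEM/and.ALU @i1&i2  | 2-wide
2. add.ALU/add.ALU @i3&i4  | 2-wide
3. or.ALU/xor.ALU @i5&i6  | 2-wide
4. sll.ALU @i7  | WAW r7
5. and.ALU @i8  | tail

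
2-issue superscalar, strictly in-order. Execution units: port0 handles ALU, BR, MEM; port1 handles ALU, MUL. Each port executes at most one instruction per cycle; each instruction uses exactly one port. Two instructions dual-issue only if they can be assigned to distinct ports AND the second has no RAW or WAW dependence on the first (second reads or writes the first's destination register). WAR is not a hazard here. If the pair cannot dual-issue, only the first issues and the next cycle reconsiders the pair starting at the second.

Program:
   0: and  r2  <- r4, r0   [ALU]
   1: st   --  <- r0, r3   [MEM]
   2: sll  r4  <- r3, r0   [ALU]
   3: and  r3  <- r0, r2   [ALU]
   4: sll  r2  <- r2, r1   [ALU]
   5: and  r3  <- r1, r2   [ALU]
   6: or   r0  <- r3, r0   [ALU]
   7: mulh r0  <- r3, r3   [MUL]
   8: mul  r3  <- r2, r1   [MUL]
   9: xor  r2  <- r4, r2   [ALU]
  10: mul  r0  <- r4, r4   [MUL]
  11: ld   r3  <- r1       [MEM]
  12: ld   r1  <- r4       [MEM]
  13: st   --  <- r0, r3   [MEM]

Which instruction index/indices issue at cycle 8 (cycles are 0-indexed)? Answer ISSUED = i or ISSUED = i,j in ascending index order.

[0] i0/i1  and.ALU+st.MEM  -- pair
[1] i2/i3  sll.ALU+and.ALU  -- pair
[2] i4  sll.ALU  -- RAW r2
[3] i5  and.ALU  -- RAW r3
[4] i6  or.ALU  -- WAW r0
[5] i7  mulh.MUL  -- no-port MUL/MUL
[6] i8/i9  mul.MUL+xor.ALU  -- pair
[7] i10/i11  mul.MUL+ld.MEM  -- pair
[8] i12  ld.MEM  -- no-port MEM/MEM
[9] i13  st.MEM  -- tail

ISSUED = 12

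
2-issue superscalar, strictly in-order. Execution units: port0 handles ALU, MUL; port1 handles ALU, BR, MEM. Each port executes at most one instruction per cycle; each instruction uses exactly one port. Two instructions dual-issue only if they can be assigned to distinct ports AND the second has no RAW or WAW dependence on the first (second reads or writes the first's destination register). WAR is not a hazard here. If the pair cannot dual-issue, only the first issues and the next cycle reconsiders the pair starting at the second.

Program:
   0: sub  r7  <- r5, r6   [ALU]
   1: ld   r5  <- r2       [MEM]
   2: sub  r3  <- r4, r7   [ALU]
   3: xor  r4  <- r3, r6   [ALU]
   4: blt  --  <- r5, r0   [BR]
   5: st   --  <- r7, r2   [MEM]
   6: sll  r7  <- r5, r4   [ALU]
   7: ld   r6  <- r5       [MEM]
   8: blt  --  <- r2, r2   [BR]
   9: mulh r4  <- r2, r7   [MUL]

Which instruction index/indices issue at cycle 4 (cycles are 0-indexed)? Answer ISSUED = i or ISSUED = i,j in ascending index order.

c0: i0/i1 sub.ALU+ld.MEM  2-wide
c1: i2 sub.ALU  RAW r3
c2: i3/i4 xor.ALU+blt.BR  2-wide
c3: i5/i6 st.MEM+sll.ALU  2-wide
c4: i7 ld.MEM  no-port MEM/BR
c5: i8/i9 blt.BR+mulh.MUL  2-wide

ISSUED = 7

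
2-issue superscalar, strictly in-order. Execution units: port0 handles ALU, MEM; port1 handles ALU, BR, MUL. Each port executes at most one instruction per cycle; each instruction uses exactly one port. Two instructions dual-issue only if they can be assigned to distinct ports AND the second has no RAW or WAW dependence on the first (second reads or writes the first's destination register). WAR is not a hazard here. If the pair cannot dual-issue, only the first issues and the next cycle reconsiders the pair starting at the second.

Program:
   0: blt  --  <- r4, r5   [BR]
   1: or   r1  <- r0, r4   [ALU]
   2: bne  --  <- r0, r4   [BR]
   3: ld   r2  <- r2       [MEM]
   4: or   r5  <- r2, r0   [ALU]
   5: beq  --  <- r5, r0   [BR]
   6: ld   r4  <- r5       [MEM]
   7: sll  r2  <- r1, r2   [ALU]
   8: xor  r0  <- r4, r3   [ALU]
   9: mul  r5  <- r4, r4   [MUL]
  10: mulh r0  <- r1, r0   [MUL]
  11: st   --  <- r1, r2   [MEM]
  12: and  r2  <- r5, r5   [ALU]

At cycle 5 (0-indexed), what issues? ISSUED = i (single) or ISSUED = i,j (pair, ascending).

ISSUED = 9

[0] i0&i1  blt+or  -- dual
[1] i2&i3  bne+ld  -- dual
[2] i4  or  -- RAW r5
[3] i5&i6  beq+ld  -- dual
[4] i7&i8  sll+xor  -- dual
[5] i9  mul  -- no-port MUL/MUL
[6] i10&i11  mulh+st  -- dual
[7] i12  and  -- tail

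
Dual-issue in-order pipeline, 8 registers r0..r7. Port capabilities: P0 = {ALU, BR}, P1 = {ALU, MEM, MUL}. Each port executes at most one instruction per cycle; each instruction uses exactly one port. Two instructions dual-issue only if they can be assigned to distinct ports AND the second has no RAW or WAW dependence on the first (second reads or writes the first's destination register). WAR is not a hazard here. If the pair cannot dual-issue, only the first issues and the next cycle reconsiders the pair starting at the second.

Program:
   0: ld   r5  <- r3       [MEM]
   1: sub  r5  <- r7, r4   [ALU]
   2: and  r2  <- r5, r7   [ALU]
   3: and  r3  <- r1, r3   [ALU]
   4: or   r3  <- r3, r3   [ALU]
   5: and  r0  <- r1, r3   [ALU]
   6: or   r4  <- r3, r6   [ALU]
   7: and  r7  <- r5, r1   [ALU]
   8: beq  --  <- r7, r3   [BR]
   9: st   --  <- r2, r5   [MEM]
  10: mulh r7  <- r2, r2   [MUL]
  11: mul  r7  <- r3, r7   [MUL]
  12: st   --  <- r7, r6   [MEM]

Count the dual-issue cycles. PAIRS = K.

#0 head=0: ld i0 WAW r5
#1 head=1: sub i1 RAW r5
#2 head=2: and+and i2+i3 2-wide
#3 head=4: or i4 RAW r3
#4 head=5: and+or i5+i6 2-wide
#5 head=7: and i7 RAW r7
#6 head=8: beq+st i8+i9 2-wide
#7 head=10: mulh i10 no-port MUL/MUL
#8 head=11: mul i11 no-port MUL/MEM
#9 head=12: st i12 tail

PAIRS = 3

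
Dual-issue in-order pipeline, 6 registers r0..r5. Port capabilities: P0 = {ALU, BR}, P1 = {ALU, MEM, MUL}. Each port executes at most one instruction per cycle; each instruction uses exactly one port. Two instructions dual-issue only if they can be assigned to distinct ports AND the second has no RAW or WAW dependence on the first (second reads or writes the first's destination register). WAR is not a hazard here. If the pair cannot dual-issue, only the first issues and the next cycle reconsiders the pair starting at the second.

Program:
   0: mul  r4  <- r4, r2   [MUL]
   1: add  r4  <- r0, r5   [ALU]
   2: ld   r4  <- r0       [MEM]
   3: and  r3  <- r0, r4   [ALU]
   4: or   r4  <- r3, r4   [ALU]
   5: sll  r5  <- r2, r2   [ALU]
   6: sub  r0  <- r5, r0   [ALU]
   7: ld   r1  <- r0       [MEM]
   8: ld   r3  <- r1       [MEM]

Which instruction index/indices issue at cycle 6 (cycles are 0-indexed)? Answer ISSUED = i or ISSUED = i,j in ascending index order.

c0: i0 mul.MUL  WAW r4
c1: i1 add.ALU  WAW r4
c2: i2 ld.MEM  RAW r4
c3: i3 and.ALU  RAW r3
c4: i4/i5 or.ALU/sll.ALU  pair
c5: i6 sub.ALU  RAW r0
c6: i7 ld.MEM  no-port MEM/MEM
c7: i8 ld.MEM  tail

ISSUED = 7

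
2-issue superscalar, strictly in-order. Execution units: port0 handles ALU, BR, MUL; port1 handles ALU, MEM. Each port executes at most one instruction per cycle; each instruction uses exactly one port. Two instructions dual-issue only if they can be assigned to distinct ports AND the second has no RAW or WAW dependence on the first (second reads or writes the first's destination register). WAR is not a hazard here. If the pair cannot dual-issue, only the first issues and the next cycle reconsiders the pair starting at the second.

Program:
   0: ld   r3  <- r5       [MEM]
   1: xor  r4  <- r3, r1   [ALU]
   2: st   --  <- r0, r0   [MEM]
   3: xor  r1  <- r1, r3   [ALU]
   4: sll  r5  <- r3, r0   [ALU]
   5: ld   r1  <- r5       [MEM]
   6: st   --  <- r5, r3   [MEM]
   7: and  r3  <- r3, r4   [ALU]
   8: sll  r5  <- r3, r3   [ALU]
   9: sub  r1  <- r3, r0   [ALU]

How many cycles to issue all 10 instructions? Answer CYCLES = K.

CYCLES = 6

c0: i0 ld.MEM  RAW r3
c1: i1/i2 xor.ALU/st.MEM  2-wide
c2: i3/i4 xor.ALU/sll.ALU  2-wide
c3: i5 ld.MEM  no-port MEM/MEM
c4: i6/i7 st.MEM/and.ALU  2-wide
c5: i8/i9 sll.ALU/sub.ALU  2-wide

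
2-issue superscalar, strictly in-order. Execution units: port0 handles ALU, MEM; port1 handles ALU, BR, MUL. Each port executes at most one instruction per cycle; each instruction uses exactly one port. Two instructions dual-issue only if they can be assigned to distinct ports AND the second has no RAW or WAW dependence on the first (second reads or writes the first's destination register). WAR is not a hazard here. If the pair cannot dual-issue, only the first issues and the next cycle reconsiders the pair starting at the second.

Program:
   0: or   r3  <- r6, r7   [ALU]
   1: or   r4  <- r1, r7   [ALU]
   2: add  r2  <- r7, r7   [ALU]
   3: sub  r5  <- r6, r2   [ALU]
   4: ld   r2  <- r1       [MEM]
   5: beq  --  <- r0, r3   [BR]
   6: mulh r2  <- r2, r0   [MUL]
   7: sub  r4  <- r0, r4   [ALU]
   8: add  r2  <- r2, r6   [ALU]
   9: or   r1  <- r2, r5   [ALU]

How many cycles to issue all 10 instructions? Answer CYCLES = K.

t=0 i0/i1:or/or ; 2-wide
t=1 i2:add ; RAW r2
t=2 i3/i4:sub/ld ; 2-wide
t=3 i5:beq ; no-port BR/MUL
t=4 i6/i7:mulh/sub ; 2-wide
t=5 i8:add ; RAW r2
t=6 i9:or ; tail

CYCLES = 7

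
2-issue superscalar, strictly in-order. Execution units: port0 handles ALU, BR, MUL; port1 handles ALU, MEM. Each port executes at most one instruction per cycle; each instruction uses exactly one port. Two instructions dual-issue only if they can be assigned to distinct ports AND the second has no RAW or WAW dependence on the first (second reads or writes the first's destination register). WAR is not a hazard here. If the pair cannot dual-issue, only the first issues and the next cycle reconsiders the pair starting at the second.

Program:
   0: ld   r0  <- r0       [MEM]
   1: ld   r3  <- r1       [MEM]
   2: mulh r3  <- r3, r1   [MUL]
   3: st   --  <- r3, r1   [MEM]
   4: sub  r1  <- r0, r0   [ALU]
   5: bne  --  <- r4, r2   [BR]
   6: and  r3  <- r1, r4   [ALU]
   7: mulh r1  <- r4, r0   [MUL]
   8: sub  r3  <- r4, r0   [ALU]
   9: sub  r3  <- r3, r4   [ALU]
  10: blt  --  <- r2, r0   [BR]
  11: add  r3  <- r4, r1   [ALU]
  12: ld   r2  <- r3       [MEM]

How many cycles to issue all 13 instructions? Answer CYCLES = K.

CYCLES = 9

t=0 i0:ld.MEM ; no-port MEM/MEM
t=1 i1:ld.MEM ; RAW+WAW r3
t=2 i2:mulh.MUL ; RAW r3
t=3 i3,i4:st.MEM sub.ALU ; 2-wide
t=4 i5,i6:bne.BR and.ALU ; 2-wide
t=5 i7,i8:mulh.MUL sub.ALU ; 2-wide
t=6 i9,i10:sub.ALU blt.BR ; 2-wide
t=7 i11:add.ALU ; RAW r3
t=8 i12:ld.MEM ; tail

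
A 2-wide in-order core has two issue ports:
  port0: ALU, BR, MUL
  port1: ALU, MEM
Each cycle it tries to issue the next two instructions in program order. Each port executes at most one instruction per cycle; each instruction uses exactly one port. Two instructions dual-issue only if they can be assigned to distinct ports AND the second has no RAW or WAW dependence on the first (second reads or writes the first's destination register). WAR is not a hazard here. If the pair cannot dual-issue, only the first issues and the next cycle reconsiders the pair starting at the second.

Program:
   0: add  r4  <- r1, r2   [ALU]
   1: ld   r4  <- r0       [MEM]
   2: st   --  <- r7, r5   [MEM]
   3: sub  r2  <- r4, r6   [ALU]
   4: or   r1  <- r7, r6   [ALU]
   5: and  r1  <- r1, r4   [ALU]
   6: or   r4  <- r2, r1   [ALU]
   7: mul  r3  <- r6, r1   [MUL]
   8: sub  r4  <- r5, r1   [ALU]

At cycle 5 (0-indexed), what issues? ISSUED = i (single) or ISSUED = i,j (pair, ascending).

ISSUED = 6,7

0. add.ALU @i0  | WAW r4
1. ld.MEM @i1  | no-port MEM/MEM
2. st.MEM;sub.ALU @i2/i3  | 2-wide
3. or.ALU @i4  | RAW+WAW r1
4. and.ALU @i5  | RAW r1
5. or.ALU;mul.MUL @i6/i7  | 2-wide
6. sub.ALU @i8  | tail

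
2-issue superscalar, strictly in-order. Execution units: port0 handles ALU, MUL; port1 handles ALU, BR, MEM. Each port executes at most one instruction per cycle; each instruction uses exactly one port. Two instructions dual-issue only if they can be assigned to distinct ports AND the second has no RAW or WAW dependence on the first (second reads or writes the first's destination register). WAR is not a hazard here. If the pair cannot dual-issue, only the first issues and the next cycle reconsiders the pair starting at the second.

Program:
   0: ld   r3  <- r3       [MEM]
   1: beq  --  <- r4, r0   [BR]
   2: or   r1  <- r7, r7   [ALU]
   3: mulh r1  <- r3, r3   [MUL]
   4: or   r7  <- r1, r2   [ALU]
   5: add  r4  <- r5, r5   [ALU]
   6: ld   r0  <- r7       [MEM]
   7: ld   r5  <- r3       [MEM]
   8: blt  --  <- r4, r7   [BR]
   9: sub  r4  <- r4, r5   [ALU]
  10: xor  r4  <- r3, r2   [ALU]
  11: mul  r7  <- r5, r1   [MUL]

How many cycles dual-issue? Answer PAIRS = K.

t=0 i0:ld ; no-port MEM/BR
t=1 i1/i2:beq/or ; pair
t=2 i3:mulh ; RAW r1
t=3 i4/i5:or/add ; pair
t=4 i6:ld ; no-port MEM/MEM
t=5 i7:ld ; no-port MEM/BR
t=6 i8/i9:blt/sub ; pair
t=7 i10/i11:xor/mul ; pair

PAIRS = 4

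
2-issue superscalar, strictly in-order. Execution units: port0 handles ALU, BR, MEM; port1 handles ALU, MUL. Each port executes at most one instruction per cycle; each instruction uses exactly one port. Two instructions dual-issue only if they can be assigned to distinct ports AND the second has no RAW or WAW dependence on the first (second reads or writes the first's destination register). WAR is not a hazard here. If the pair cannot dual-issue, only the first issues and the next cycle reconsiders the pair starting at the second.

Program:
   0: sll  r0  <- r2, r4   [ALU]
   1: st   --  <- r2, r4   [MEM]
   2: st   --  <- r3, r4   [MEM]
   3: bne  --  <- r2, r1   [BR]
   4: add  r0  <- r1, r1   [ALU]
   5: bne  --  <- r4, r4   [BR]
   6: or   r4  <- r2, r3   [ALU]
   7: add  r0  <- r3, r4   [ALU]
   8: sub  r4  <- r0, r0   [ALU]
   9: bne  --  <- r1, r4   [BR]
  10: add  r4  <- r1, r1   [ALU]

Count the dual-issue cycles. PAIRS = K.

t=0 i0/i1:sll.ALU/st.MEM ; dual
t=1 i2:st.MEM ; no-port MEM/BR
t=2 i3/i4:bne.BR/add.ALU ; dual
t=3 i5/i6:bne.BR/or.ALU ; dual
t=4 i7:add.ALU ; RAW r0
t=5 i8:sub.ALU ; RAW r4
t=6 i9/i10:bne.BR/add.ALU ; dual

PAIRS = 4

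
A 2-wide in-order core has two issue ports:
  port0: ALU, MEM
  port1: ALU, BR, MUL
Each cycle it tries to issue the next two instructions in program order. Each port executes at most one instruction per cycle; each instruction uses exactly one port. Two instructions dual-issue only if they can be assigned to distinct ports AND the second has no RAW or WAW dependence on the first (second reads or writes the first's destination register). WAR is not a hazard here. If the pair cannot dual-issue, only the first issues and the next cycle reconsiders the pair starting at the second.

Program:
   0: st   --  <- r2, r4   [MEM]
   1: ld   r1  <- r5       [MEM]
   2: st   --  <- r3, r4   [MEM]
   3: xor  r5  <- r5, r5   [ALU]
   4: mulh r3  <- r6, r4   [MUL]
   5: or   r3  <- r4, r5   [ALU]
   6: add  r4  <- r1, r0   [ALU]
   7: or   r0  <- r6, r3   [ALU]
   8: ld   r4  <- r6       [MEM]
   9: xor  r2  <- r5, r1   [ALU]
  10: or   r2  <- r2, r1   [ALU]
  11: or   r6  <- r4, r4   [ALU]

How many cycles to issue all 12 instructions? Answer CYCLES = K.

#0 head=0: st i0 no-port MEM/MEM
#1 head=1: ld i1 no-port MEM/MEM
#2 head=2: st+xor i2,i3 2-wide
#3 head=4: mulh i4 WAW r3
#4 head=5: or+add i5,i6 2-wide
#5 head=7: or+ld i7,i8 2-wide
#6 head=9: xor i9 RAW+WAW r2
#7 head=10: or+or i10,i11 2-wide

CYCLES = 8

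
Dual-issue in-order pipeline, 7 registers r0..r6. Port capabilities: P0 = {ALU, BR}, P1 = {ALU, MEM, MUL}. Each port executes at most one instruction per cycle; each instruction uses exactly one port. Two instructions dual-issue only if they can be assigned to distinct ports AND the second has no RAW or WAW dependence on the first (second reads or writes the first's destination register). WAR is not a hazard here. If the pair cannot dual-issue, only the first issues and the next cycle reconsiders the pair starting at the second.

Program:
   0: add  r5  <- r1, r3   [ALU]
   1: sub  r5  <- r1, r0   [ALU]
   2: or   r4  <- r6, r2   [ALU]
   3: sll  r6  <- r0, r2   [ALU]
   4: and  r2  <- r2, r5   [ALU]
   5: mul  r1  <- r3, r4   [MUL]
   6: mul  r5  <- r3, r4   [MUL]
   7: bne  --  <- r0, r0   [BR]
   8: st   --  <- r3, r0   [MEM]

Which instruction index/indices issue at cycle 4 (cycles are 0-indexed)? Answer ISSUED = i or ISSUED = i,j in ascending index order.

c0: i0 add.ALU  WAW r5
c1: i1&i2 sub.ALU;or.ALU  pair
c2: i3&i4 sll.ALU;and.ALU  pair
c3: i5 mul.MUL  no-port MUL/MUL
c4: i6&i7 mul.MUL;bne.BR  pair
c5: i8 st.MEM  tail

ISSUED = 6,7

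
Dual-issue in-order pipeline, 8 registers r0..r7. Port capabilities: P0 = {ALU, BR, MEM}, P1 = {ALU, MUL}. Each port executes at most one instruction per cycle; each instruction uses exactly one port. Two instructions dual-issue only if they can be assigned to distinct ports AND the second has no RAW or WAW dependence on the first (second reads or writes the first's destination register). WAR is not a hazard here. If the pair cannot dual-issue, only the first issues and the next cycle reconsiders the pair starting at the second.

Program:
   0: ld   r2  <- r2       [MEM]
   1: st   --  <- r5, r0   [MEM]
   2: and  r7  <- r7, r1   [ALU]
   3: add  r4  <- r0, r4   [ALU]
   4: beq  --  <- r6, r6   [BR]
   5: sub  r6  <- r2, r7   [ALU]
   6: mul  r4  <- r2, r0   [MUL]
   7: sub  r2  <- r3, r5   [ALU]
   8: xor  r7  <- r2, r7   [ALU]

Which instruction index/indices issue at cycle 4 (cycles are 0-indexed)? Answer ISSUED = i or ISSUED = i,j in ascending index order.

ISSUED = 7

c0: i0 ld  no-port MEM/MEM
c1: i1/i2 st and  pair
c2: i3/i4 add beq  pair
c3: i5/i6 sub mul  pair
c4: i7 sub  RAW r2
c5: i8 xor  tail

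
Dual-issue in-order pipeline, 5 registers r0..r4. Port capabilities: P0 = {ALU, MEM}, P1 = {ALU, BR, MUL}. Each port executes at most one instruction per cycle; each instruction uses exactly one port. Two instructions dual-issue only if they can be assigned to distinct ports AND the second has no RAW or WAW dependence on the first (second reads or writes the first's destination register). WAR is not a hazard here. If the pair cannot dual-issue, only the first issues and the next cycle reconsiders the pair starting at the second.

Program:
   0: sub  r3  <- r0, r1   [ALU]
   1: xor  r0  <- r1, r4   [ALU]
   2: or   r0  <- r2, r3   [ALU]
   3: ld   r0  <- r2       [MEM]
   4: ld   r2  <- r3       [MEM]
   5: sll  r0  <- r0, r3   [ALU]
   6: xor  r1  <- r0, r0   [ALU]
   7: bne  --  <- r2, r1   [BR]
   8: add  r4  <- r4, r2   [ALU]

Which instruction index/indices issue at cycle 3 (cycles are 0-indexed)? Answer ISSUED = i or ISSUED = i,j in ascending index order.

ISSUED = 4,5

[0] i0&i1  sub.ALU;xor.ALU  -- 2-wide
[1] i2  or.ALU  -- WAW r0
[2] i3  ld.MEM  -- no-port MEM/MEM
[3] i4&i5  ld.MEM;sll.ALU  -- 2-wide
[4] i6  xor.ALU  -- RAW r1
[5] i7&i8  bne.BR;add.ALU  -- 2-wide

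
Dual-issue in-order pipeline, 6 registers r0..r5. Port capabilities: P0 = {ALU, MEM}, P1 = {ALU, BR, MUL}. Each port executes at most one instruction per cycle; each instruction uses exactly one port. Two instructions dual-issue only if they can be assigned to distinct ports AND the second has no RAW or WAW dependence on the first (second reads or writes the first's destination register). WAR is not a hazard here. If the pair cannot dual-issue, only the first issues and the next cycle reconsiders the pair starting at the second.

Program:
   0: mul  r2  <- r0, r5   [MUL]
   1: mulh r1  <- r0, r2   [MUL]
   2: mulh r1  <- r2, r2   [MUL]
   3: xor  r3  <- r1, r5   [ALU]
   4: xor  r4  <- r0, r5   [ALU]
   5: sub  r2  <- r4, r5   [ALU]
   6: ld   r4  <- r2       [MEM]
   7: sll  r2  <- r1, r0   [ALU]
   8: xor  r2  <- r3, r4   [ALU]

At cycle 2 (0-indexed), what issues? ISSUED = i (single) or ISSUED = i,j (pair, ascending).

ISSUED = 2

  cy0 -> i0 (mul.MUL) no-port MUL/MUL
  cy1 -> i1 (mulh.MUL) no-port MUL/MUL
  cy2 -> i2 (mulh.MUL) RAW r1
  cy3 -> i3/i4 (xor.ALU xor.ALU) 2-wide
  cy4 -> i5 (sub.ALU) RAW r2
  cy5 -> i6/i7 (ld.MEM sll.ALU) 2-wide
  cy6 -> i8 (xor.ALU) tail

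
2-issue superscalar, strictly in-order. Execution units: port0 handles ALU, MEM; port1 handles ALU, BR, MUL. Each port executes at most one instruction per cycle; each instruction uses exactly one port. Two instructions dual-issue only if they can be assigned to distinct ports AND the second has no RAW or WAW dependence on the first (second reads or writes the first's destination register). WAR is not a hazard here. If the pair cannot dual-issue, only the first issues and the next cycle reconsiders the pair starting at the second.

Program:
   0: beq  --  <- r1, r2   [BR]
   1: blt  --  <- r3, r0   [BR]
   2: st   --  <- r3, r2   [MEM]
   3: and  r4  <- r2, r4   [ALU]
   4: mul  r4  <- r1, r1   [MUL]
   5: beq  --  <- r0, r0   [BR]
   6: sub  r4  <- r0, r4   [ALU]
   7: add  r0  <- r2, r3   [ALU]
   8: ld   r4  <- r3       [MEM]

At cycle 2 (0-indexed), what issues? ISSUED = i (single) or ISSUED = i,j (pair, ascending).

[0] i0  beq  -- no-port BR/BR
[1] i1/i2  blt/st  -- dual
[2] i3  and  -- WAW r4
[3] i4  mul  -- no-port MUL/BR
[4] i5/i6  beq/sub  -- dual
[5] i7/i8  add/ld  -- dual

ISSUED = 3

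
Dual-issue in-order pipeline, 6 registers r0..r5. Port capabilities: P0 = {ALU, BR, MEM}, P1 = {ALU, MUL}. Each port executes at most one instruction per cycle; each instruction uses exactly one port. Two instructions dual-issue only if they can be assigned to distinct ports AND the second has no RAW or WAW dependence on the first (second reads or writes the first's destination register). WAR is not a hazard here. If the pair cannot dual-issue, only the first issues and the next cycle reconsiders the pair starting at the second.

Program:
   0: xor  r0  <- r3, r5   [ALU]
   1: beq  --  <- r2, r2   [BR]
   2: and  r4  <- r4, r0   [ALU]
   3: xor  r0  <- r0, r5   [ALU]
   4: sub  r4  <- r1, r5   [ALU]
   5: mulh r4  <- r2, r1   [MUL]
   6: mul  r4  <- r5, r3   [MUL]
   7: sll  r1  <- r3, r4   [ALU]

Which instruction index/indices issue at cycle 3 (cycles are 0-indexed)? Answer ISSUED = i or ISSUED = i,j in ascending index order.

ISSUED = 5

0. xor.ALU beq.BR @i0+i1  | dual
1. and.ALU xor.ALU @i2+i3  | dual
2. sub.ALU @i4  | WAW r4
3. mulh.MUL @i5  | no-port MUL/MUL
4. mul.MUL @i6  | RAW r4
5. sll.ALU @i7  | tail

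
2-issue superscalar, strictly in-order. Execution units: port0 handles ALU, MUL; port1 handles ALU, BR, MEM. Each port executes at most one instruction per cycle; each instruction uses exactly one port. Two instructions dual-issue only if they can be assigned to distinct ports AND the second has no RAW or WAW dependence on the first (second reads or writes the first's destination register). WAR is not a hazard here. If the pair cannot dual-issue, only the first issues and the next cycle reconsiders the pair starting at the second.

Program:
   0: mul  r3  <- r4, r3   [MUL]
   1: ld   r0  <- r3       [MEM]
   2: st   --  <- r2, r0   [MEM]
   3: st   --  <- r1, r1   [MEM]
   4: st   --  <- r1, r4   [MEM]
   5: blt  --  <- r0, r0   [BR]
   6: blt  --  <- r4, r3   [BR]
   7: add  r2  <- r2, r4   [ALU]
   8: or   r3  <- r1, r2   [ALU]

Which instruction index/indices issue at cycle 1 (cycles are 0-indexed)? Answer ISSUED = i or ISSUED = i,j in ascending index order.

ISSUED = 1

[0] i0  mul  -- RAW r3
[1] i1  ld  -- no-port MEM/MEM
[2] i2  st  -- no-port MEM/MEM
[3] i3  st  -- no-port MEM/MEM
[4] i4  st  -- no-port MEM/BR
[5] i5  blt  -- no-port BR/BR
[6] i6&i7  blt+add  -- dual
[7] i8  or  -- tail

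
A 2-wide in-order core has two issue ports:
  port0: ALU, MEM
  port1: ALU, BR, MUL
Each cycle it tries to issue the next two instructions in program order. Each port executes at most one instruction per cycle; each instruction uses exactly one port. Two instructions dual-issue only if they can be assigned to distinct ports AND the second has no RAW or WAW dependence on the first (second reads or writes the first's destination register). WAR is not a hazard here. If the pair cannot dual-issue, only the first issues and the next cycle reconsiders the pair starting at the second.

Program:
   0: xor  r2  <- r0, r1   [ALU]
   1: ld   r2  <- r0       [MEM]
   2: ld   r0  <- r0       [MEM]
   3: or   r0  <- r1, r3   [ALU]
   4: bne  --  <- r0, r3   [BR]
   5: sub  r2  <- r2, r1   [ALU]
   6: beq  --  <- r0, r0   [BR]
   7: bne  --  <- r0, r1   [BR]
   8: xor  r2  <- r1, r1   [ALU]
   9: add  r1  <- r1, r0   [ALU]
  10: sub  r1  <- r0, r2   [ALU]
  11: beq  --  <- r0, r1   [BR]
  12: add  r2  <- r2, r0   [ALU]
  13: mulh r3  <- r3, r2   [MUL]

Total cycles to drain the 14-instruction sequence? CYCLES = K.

0. xor @i0  | WAW r2
1. ld @i1  | no-port MEM/MEM
2. ld @i2  | WAW r0
3. or @i3  | RAW r0
4. bne;sub @i4/i5  | dual
5. beq @i6  | no-port BR/BR
6. bne;xor @i7/i8  | dual
7. add @i9  | WAW r1
8. sub @i10  | RAW r1
9. beq;add @i11/i12  | dual
10. mulh @i13  | tail

CYCLES = 11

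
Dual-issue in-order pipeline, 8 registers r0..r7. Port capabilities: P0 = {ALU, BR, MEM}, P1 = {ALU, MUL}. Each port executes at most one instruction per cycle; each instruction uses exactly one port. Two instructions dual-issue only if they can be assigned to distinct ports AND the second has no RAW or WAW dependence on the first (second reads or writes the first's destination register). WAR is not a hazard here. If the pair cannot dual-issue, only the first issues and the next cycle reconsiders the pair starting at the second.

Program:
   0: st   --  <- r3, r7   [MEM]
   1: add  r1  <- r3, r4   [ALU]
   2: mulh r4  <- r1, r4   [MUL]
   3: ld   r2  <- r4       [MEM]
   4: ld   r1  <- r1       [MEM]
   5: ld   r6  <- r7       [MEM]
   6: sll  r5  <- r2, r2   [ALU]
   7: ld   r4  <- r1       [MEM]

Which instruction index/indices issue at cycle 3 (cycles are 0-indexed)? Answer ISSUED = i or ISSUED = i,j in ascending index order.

ISSUED = 4

  cy0 -> i0+i1 (st/add) pair
  cy1 -> i2 (mulh) RAW r4
  cy2 -> i3 (ld) no-port MEM/MEM
  cy3 -> i4 (ld) no-port MEM/MEM
  cy4 -> i5+i6 (ld/sll) pair
  cy5 -> i7 (ld) tail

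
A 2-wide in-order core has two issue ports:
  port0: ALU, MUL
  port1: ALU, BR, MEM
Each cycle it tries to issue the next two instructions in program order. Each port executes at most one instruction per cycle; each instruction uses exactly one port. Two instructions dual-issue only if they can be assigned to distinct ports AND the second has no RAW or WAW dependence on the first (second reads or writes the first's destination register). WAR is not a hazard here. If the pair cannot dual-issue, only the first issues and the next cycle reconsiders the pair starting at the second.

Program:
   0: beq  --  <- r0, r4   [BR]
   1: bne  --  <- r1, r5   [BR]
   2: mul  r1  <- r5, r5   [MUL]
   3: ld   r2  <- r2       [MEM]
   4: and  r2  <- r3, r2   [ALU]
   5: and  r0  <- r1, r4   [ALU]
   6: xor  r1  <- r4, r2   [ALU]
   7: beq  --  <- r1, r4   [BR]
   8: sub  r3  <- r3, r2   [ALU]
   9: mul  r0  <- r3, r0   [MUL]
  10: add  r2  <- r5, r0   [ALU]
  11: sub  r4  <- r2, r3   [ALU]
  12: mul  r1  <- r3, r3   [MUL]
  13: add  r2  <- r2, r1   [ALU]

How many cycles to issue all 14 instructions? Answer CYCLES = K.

CYCLES = 10

0. beq.BR @i0  | no-port BR/BR
1. bne.BR;mul.MUL @i1/i2  | pair
2. ld.MEM @i3  | RAW+WAW r2
3. and.ALU;and.ALU @i4/i5  | pair
4. xor.ALU @i6  | RAW r1
5. beq.BR;sub.ALU @i7/i8  | pair
6. mul.MUL @i9  | RAW r0
7. add.ALU @i10  | RAW r2
8. sub.ALU;mul.MUL @i11/i12  | pair
9. add.ALU @i13  | tail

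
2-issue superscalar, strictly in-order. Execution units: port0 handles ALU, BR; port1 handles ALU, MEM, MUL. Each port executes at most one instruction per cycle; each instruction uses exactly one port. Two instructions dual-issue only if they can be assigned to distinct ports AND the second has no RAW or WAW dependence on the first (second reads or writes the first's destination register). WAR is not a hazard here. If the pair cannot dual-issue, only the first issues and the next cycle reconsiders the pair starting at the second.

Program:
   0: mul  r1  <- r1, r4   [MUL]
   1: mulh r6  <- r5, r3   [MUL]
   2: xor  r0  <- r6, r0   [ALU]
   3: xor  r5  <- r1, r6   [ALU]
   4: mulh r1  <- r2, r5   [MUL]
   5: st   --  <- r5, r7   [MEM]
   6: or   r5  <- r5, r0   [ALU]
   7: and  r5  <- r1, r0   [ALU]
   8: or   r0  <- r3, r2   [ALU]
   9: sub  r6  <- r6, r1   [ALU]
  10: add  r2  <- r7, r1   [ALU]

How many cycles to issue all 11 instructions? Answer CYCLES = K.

CYCLES = 7

[0] i0  mul.MUL  -- no-port MUL/MUL
[1] i1  mulh.MUL  -- RAW r6
[2] i2,i3  xor.ALU xor.ALU  -- 2-wide
[3] i4  mulh.MUL  -- no-port MUL/MEM
[4] i5,i6  st.MEM or.ALU  -- 2-wide
[5] i7,i8  and.ALU or.ALU  -- 2-wide
[6] i9,i10  sub.ALU add.ALU  -- 2-wide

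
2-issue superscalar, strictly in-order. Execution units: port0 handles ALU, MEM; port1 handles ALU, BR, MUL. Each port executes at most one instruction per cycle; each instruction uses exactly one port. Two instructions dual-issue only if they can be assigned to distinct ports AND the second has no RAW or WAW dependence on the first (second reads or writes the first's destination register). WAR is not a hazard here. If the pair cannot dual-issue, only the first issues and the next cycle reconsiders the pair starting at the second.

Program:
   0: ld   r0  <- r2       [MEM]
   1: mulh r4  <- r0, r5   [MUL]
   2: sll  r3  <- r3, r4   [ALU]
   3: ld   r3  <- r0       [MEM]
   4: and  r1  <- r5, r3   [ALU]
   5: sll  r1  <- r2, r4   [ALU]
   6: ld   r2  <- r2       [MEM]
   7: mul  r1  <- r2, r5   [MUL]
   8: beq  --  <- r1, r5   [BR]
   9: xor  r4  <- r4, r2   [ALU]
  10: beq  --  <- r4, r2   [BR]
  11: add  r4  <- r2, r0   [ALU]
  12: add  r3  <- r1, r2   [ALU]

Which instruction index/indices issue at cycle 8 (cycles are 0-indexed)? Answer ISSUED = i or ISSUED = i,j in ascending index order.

ISSUED = 10,11

[0] i0  ld.MEM  -- RAW r0
[1] i1  mulh.MUL  -- RAW r4
[2] i2  sll.ALU  -- WAW r3
[3] i3  ld.MEM  -- RAW r3
[4] i4  and.ALU  -- WAW r1
[5] i5+i6  sll.ALU/ld.MEM  -- 2-wide
[6] i7  mul.MUL  -- no-port MUL/BR
[7] i8+i9  beq.BR/xor.ALU  -- 2-wide
[8] i10+i11  beq.BR/add.ALU  -- 2-wide
[9] i12  add.ALU  -- tail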